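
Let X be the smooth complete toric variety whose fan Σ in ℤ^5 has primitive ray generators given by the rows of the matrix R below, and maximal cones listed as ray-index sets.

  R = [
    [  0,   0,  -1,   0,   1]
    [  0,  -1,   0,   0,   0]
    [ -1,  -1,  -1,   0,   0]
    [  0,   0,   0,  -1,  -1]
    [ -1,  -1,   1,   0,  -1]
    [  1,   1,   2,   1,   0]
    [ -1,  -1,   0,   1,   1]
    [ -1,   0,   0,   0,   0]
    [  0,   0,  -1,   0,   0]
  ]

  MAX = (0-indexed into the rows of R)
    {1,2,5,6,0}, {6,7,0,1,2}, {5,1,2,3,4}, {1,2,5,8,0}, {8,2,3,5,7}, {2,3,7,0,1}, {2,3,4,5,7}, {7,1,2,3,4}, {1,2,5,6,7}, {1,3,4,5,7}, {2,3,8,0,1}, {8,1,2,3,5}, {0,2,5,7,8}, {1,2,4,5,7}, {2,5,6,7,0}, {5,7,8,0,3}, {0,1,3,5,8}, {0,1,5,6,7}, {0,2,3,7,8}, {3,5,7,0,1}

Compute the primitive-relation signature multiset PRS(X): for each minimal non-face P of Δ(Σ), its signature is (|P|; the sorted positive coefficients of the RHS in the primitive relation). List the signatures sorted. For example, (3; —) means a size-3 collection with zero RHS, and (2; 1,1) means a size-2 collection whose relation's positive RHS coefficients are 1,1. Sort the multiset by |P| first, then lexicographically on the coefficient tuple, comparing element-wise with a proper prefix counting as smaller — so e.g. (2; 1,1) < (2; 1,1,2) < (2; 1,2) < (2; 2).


Primitive collections (9):

  • {0,4}:  v_{0} + v_{4} = v_{1} + v_{7}  ⇒ sig = (2; 1,1)
  • {3,6}:  v_{3} + v_{6} = v_{1} + v_{7}  ⇒ sig = (2; 1,1)
  • {4,8}:  v_{4} + v_{8} = 2·v_{2} + v_{3} + v_{5}  ⇒ sig = (2; 1,1,2)
  • {6,8}:  v_{6} + v_{8} = v_{0} + 2·v_{2} + v_{5}  ⇒ sig = (2; 1,1,2)
  • {4,6}:  v_{4} + v_{6} = 2·v_{1} + v_{2} + v_{5} + 2·v_{7}  ⇒ sig = (2; 1,1,2,2)
  • {1,7,8}:  v_{1} + v_{7} + v_{8} = v_{2}  ⇒ sig = (3; 1)
  • {0,2,3,5}:  v_{0} + v_{2} + v_{3} + v_{5} = 0  ⇒ sig = (4; —)
  • {0,1,2,5,7}:  v_{0} + v_{1} + v_{2} + v_{5} + v_{7} = v_{6}  ⇒ sig = (5; 1)
  • {1,2,3,5,7}:  v_{1} + v_{2} + v_{3} + v_{5} + v_{7} = v_{4}  ⇒ sig = (5; 1)

Sorted signature multiset PRS(X):
    (2; 1,1)
    (2; 1,1)
    (2; 1,1,2)
    (2; 1,1,2)
    (2; 1,1,2,2)
    (3; 1)
    (4; —)
    (5; 1)
    (5; 1)


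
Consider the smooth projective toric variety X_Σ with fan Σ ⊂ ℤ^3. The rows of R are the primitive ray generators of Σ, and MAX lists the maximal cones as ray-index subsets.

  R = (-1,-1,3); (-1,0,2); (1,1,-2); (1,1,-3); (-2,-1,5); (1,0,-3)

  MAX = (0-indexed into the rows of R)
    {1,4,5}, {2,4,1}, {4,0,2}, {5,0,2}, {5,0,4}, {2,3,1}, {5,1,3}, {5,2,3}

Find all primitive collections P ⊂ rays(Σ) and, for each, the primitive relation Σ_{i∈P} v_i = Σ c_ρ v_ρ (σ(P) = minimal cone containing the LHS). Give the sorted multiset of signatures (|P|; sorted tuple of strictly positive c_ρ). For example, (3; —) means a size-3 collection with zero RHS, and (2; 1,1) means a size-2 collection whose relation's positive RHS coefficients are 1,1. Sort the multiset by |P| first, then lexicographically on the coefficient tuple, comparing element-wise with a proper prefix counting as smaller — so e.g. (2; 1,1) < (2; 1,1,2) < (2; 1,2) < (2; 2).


Σ has 5 primitive collections:

  P={0,3}:  v_{0} + v_{3} = 0  →  sig = (2; —)
  P={0,1}:  v_{0} + v_{1} = v_{4}  →  sig = (2; 1)
  P={3,4}:  v_{3} + v_{4} = v_{1}  →  sig = (2; 1)
  P={2,4,5}:  v_{2} + v_{4} + v_{5} = 0  →  sig = (3; —)
  P={1,2,5}:  v_{1} + v_{2} + v_{5} = v_{3}  →  sig = (3; 1)

Signatures (|P|; sorted positive RHS coefficients), sorted:
[(2; —), (2; 1), (2; 1), (3; —), (3; 1)]


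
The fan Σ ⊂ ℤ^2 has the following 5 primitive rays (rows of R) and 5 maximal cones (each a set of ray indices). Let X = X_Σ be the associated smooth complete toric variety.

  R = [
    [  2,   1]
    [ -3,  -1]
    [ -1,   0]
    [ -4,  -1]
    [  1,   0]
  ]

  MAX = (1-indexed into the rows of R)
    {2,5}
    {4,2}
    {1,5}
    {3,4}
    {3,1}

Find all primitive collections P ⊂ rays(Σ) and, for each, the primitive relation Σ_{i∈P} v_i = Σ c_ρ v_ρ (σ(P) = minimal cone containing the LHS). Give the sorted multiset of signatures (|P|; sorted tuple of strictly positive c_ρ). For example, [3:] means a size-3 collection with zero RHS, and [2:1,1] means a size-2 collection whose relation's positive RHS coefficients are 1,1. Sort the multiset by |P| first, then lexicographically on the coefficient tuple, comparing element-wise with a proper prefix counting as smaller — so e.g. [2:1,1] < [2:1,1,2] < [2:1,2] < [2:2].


Primitive collections (5):

  • {3,5}:  v_{3} + v_{5} = 0 ; sig = [2:]
  • {1,2}:  v_{1} + v_{2} = v_{3} ; sig = [2:1]
  • {2,3}:  v_{2} + v_{3} = v_{4} ; sig = [2:1]
  • {4,5}:  v_{4} + v_{5} = v_{2} ; sig = [2:1]
  • {1,4}:  v_{1} + v_{4} = 2·v_{3} ; sig = [2:2]

Hence PRS(X_Σ) =
    [2:]
    [2:1]
    [2:1]
    [2:1]
    [2:2]


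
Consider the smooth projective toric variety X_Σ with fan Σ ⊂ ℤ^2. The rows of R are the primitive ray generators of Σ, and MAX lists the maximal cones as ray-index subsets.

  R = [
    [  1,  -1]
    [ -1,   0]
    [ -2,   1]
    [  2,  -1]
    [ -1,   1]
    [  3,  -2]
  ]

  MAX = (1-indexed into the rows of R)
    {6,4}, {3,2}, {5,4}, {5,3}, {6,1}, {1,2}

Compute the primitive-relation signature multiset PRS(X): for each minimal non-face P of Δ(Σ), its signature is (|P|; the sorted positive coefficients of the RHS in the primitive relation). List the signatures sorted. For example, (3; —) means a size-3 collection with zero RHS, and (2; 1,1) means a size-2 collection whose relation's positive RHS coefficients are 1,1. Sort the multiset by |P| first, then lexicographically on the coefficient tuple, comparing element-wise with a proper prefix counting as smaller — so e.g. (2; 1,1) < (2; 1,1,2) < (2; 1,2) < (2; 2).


Primitive collections (9):

  • {1,5}:  v_{1} + v_{5} = 0  so sig = (2; —)
  • {3,4}:  v_{3} + v_{4} = 0  so sig = (2; —)
  • {1,3}:  v_{1} + v_{3} = v_{2}  so sig = (2; 1)
  • {1,4}:  v_{1} + v_{4} = v_{6}  so sig = (2; 1)
  • {2,4}:  v_{2} + v_{4} = v_{1}  so sig = (2; 1)
  • {2,5}:  v_{2} + v_{5} = v_{3}  so sig = (2; 1)
  • {3,6}:  v_{3} + v_{6} = v_{1}  so sig = (2; 1)
  • {5,6}:  v_{5} + v_{6} = v_{4}  so sig = (2; 1)
  • {2,6}:  v_{2} + v_{6} = 2·v_{1}  so sig = (2; 2)

Sorted signature multiset PRS(X):
[(2; —), (2; —), (2; 1), (2; 1), (2; 1), (2; 1), (2; 1), (2; 1), (2; 2)]


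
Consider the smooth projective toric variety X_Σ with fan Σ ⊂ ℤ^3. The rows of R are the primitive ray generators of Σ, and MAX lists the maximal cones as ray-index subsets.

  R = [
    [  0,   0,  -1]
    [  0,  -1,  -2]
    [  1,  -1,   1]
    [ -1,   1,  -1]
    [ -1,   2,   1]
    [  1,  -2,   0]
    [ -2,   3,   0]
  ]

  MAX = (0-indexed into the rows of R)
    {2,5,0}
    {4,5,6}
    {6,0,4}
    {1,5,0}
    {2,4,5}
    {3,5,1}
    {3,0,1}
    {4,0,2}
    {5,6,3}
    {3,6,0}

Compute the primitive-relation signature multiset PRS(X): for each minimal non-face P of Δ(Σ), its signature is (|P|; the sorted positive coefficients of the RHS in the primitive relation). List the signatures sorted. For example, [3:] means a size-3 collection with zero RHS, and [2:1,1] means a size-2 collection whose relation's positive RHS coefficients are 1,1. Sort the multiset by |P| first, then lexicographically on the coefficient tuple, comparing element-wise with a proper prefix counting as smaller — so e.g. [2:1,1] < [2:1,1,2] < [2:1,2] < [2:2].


Σ has 9 primitive collections:

  P = {2,3}:  v_{2} + v_{3} = 0 — sig = [2:]
  P = {1,4}:  v_{1} + v_{4} = v_{3} — sig = [2:1]
  P = {2,6}:  v_{2} + v_{6} = v_{4} — sig = [2:1]
  P = {3,4}:  v_{3} + v_{4} = v_{6} — sig = [2:1]
  P = {1,2}:  v_{1} + v_{2} = v_{0} + v_{5} — sig = [2:1,1]
  P = {1,6}:  v_{1} + v_{6} = 2·v_{3} — sig = [2:2]
  P = {0,4,5}:  v_{0} + v_{4} + v_{5} = 0 — sig = [3:]
  P = {0,3,5}:  v_{0} + v_{3} + v_{5} = v_{1} — sig = [3:1]
  P = {0,5,6}:  v_{0} + v_{5} + v_{6} = v_{3} — sig = [3:1]

Signatures (|P|; sorted positive RHS coefficients), sorted:
    |P|=2: 6 collections, coeffs (), (1), (1), (1), (1,1), (2)
    |P|=3: 3 collections, coeffs (), (1), (1)


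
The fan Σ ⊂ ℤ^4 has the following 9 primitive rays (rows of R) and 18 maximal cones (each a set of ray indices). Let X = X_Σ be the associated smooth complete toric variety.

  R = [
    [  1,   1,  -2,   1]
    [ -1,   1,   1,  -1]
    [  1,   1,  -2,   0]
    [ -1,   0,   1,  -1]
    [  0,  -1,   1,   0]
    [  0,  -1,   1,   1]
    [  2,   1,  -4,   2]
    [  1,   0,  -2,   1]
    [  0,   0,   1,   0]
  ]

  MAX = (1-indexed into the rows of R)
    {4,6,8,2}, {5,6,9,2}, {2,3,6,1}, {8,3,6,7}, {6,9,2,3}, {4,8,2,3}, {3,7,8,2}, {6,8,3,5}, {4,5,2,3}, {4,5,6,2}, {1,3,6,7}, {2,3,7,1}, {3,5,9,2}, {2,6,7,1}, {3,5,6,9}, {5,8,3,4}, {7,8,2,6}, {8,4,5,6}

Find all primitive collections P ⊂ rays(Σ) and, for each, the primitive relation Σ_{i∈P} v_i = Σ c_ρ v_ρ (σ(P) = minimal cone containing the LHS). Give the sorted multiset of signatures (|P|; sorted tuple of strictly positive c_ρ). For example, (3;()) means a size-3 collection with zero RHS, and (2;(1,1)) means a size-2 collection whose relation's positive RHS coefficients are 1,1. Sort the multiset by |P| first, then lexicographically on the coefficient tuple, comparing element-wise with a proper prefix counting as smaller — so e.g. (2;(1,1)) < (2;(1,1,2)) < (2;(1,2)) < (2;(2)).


Δ(Σ) — 9 vertices, 14 min non-faces:

  {1,8}:  v_{1} + v_{8} = v_{7}  →  sig = (2;(1))
  {1,4}:  v_{1} + v_{4} = v_{2} + v_{8}  →  sig = (2;(1,1))
  {1,5}:  v_{1} + v_{5} = v_{3} + v_{6}  →  sig = (2;(1,1))
  {4,9}:  v_{4} + v_{9} = v_{2} + v_{5}  →  sig = (2;(1,1))
  {8,9}:  v_{8} + v_{9} = v_{3} + v_{6}  →  sig = (2;(1,1))
  {5,7}:  v_{5} + v_{7} = v_{3} + v_{6} + v_{8}  →  sig = (2;(1,1,1))
  {7,9}:  v_{7} + v_{9} = v_{1} + v_{3} + v_{6}  →  sig = (2;(1,1,1))
  {4,7}:  v_{4} + v_{7} = v_{2} + 2·v_{8}  →  sig = (2;(1,2))
  {1,9}:  v_{1} + v_{9} = v_{2} + 2·v_{3} + 2·v_{6}  →  sig = (2;(1,2,2))
  {2,5,8}:  v_{2} + v_{5} + v_{8} = 0  →  sig = (3;())
  {3,4,6}:  v_{3} + v_{4} + v_{6} = 0  →  sig = (3;())
  {2,3,5,6}:  v_{2} + v_{3} + v_{5} + v_{6} = v_{9}  →  sig = (4;(1))
  {2,3,6,8}:  v_{2} + v_{3} + v_{6} + v_{8} = v_{1}  →  sig = (4;(1))
  {2,3,6,7}:  v_{2} + v_{3} + v_{6} + v_{7} = 2·v_{1}  →  sig = (4;(2))

Sorted signature multiset PRS(X):
[(2;(1)), (2;(1,1)), (2;(1,1)), (2;(1,1)), (2;(1,1)), (2;(1,1,1)), (2;(1,1,1)), (2;(1,2)), (2;(1,2,2)), (3;()), (3;()), (4;(1)), (4;(1)), (4;(2))]


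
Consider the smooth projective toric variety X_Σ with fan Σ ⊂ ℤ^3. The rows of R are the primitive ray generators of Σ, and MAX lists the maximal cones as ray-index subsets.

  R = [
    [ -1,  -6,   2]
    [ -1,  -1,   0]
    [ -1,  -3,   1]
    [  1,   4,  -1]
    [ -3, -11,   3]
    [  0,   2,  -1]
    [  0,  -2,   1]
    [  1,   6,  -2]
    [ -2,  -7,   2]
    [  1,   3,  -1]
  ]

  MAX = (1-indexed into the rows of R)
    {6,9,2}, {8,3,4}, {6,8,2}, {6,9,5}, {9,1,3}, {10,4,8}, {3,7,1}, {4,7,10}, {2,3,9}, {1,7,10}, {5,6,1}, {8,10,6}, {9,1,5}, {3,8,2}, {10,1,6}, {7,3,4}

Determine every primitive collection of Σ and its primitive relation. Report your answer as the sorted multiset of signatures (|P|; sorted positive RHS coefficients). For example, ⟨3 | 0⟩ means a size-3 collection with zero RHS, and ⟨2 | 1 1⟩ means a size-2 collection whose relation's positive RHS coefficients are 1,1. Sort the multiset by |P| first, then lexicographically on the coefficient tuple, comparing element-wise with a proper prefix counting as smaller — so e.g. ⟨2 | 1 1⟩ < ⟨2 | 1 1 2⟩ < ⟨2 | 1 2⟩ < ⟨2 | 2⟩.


Minimal non-faces — 22 found among 10 rays, 16 max cones:

  {1,8}:  v_{1} + v_{8} = 0  →  sig = ⟨2 | 0⟩
  {3,10}:  v_{3} + v_{10} = 0  →  sig = ⟨2 | 0⟩
  {6,7}:  v_{6} + v_{7} = 0  →  sig = ⟨2 | 0⟩
  {1,2}:  v_{1} + v_{2} = v_{9}  →  sig = ⟨2 | 1⟩
  {1,4}:  v_{1} + v_{4} = v_{7}  →  sig = ⟨2 | 1⟩
  {2,7}:  v_{2} + v_{7} = v_{3}  →  sig = ⟨2 | 1⟩
  {2,10}:  v_{2} + v_{10} = v_{6}  →  sig = ⟨2 | 1⟩
  {3,6}:  v_{3} + v_{6} = v_{2}  →  sig = ⟨2 | 1⟩
  {4,5}:  v_{4} + v_{5} = v_{9}  →  sig = ⟨2 | 1⟩
  {4,6}:  v_{4} + v_{6} = v_{8}  →  sig = ⟨2 | 1⟩
  {4,9}:  v_{4} + v_{9} = v_{3}  →  sig = ⟨2 | 1⟩
  {7,8}:  v_{7} + v_{8} = v_{4}  →  sig = ⟨2 | 1⟩
  {8,9}:  v_{8} + v_{9} = v_{2}  →  sig = ⟨2 | 1⟩
  {2,4}:  v_{2} + v_{4} = v_{3} + v_{8}  →  sig = ⟨2 | 1 1⟩
  {5,7}:  v_{5} + v_{7} = v_{1} + v_{9}  →  sig = ⟨2 | 1 1⟩
  {5,8}:  v_{5} + v_{8} = v_{6} + v_{9}  →  sig = ⟨2 | 1 1⟩
  {7,9}:  v_{7} + v_{9} = v_{1} + v_{3}  →  sig = ⟨2 | 1 1⟩
  {9,10}:  v_{9} + v_{10} = v_{1} + v_{6}  →  sig = ⟨2 | 1 1⟩
  {2,5}:  v_{2} + v_{5} = v_{6} + 2·v_{9}  →  sig = ⟨2 | 1 2⟩
  {3,5}:  v_{3} + v_{5} = 2·v_{9}  →  sig = ⟨2 | 2⟩
  {5,10}:  v_{5} + v_{10} = 2·v_{1} + 2·v_{6}  →  sig = ⟨2 | 2 2⟩
  {1,6,9}:  v_{1} + v_{6} + v_{9} = v_{5}  →  sig = ⟨3 | 1⟩

Signatures (|P|; sorted positive RHS coefficients), sorted:
    |P|=2: 21 collections, coeffs (), (), (), (1), (1), (1), (1), (1), (1), (1), (1), (1), (1), (1,1), (1,1), (1,1), (1,1), (1,1), (1,2), (2), (2,2)
    |P|=3: 1 collection, coeffs (1)


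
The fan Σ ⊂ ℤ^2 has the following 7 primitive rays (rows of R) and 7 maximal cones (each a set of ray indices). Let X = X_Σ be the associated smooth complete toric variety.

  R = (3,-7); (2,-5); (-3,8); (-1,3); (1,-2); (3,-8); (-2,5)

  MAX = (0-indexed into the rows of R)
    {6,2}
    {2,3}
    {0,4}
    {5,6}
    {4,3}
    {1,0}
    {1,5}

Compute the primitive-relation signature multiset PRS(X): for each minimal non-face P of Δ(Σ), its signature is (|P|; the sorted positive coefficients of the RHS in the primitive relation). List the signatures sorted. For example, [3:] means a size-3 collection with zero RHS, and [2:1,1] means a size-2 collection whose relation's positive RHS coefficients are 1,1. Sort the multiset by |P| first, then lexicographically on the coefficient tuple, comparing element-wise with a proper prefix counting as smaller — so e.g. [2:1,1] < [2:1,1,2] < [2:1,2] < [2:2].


|primitive collections| = 14. Relations:

  • {1,6}:  v_{1} + v_{6} = 0  so sig = [2:]
  • {2,5}:  v_{2} + v_{5} = 0  so sig = [2:]
  • {0,6}:  v_{0} + v_{6} = v_{4}  so sig = [2:1]
  • {1,2}:  v_{1} + v_{2} = v_{3}  so sig = [2:1]
  • {1,3}:  v_{1} + v_{3} = v_{4}  so sig = [2:1]
  • {1,4}:  v_{1} + v_{4} = v_{0}  so sig = [2:1]
  • {3,5}:  v_{3} + v_{5} = v_{1}  so sig = [2:1]
  • {3,6}:  v_{3} + v_{6} = v_{2}  so sig = [2:1]
  • {4,6}:  v_{4} + v_{6} = v_{3}  so sig = [2:1]
  • {0,2}:  v_{0} + v_{2} = v_{3} + v_{4}  so sig = [2:1,1]
  • {0,3}:  v_{0} + v_{3} = 2·v_{4}  so sig = [2:2]
  • {2,4}:  v_{2} + v_{4} = 2·v_{3}  so sig = [2:2]
  • {4,5}:  v_{4} + v_{5} = 2·v_{1}  so sig = [2:2]
  • {0,5}:  v_{0} + v_{5} = 3·v_{1}  so sig = [2:3]

so the primitive-relation signature multiset is
    [2:]
    [2:]
    [2:1]
    [2:1]
    [2:1]
    [2:1]
    [2:1]
    [2:1]
    [2:1]
    [2:1,1]
    [2:2]
    [2:2]
    [2:2]
    [2:3]


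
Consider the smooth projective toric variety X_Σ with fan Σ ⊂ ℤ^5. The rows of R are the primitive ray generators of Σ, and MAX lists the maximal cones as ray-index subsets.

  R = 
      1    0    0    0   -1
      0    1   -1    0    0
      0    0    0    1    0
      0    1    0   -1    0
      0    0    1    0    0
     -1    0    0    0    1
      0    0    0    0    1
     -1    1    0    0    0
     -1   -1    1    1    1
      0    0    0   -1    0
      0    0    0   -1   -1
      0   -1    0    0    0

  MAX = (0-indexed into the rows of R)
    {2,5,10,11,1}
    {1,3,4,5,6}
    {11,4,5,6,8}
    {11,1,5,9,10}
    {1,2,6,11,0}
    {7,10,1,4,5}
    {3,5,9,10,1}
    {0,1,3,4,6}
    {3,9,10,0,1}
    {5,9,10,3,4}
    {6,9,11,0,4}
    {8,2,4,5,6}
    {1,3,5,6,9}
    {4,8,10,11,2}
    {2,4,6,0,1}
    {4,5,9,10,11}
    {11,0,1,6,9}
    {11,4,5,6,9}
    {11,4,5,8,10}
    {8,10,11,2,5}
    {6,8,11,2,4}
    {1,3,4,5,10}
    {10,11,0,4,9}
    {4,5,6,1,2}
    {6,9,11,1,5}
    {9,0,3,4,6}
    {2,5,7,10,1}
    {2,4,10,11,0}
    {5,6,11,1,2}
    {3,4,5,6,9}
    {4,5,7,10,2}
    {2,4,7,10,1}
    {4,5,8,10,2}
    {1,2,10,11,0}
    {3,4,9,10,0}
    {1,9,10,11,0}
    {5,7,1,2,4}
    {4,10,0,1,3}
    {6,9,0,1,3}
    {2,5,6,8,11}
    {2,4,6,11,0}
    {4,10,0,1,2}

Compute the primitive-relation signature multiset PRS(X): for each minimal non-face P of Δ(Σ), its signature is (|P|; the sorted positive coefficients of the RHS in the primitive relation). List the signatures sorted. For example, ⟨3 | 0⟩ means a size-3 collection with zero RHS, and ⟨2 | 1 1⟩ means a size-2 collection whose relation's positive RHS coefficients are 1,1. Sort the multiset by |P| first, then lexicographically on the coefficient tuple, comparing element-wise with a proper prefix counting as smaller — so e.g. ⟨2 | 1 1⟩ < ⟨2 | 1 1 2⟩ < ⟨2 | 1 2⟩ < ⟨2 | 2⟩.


Minimal non-faces — 19 found among 12 rays, 42 max cones:

  P = {0,5}:  v_{0} + v_{5} = 0  ⇒ sig = ⟨2 | 0⟩
  P = {2,9}:  v_{2} + v_{9} = 0  ⇒ sig = ⟨2 | 0⟩
  P = {3,11}:  v_{3} + v_{11} = v_{9}  ⇒ sig = ⟨2 | 1⟩
  P = {6,10}:  v_{6} + v_{10} = v_{9}  ⇒ sig = ⟨2 | 1⟩
  P = {1,8}:  v_{1} + v_{8} = v_{2} + v_{5}  ⇒ sig = ⟨2 | 1 1⟩
  P = {2,3}:  v_{2} + v_{3} = v_{1} + v_{4}  ⇒ sig = ⟨2 | 1 1⟩
  P = {3,8}:  v_{3} + v_{8} = v_{4} + v_{5}  ⇒ sig = ⟨2 | 1 1⟩
  P = {0,8}:  v_{0} + v_{8} = v_{2} + v_{4} + v_{11}  ⇒ sig = ⟨2 | 1 1 1⟩
  P = {6,7}:  v_{6} + v_{7} = v_{1} + v_{4} + v_{5}  ⇒ sig = ⟨2 | 1 1 1⟩
  P = {7,11}:  v_{7} + v_{11} = v_{2} + v_{5} + v_{10}  ⇒ sig = ⟨2 | 1 1 1⟩
  P = {8,9}:  v_{8} + v_{9} = v_{4} + v_{5} + v_{11}  ⇒ sig = ⟨2 | 1 1 1⟩
  P = {0,7}:  v_{0} + v_{7} = v_{1} + v_{2} + v_{4} + v_{10}  ⇒ sig = ⟨2 | 1 1 1 1⟩
  P = {7,9}:  v_{7} + v_{9} = v_{1} + v_{4} + v_{5} + v_{10}  ⇒ sig = ⟨2 | 1 1 1 1⟩
  P = {3,7}:  v_{3} + v_{7} = 2·v_{1} + 2·v_{4} + v_{5} + v_{10}  ⇒ sig = ⟨2 | 1 1 2 2⟩
  P = {7,8}:  v_{7} + v_{8} = 2·v_{2} + v_{4} + 2·v_{5} + v_{10}  ⇒ sig = ⟨2 | 1 1 2 2⟩
  P = {1,4,11}:  v_{1} + v_{4} + v_{11} = 0  ⇒ sig = ⟨3 | 0⟩
  P = {1,4,9}:  v_{1} + v_{4} + v_{9} = v_{3}  ⇒ sig = ⟨3 | 1⟩
  P = {2,4,5,11}:  v_{2} + v_{4} + v_{5} + v_{11} = v_{8}  ⇒ sig = ⟨4 | 1⟩
  P = {1,2,4,5,10}:  v_{1} + v_{2} + v_{4} + v_{5} + v_{10} = v_{7}  ⇒ sig = ⟨5 | 1⟩

Hence PRS(X_Σ) =
    |P|=2: 15 collections, coeffs (), (), (1), (1), (1,1), (1,1), (1,1), (1,1,1), (1,1,1), (1,1,1), (1,1,1), (1,1,1,1), (1,1,1,1), (1,1,2,2), (1,1,2,2)
    |P|=3: 2 collections, coeffs (), (1)
    |P|=4: 1 collection, coeffs (1)
    |P|=5: 1 collection, coeffs (1)


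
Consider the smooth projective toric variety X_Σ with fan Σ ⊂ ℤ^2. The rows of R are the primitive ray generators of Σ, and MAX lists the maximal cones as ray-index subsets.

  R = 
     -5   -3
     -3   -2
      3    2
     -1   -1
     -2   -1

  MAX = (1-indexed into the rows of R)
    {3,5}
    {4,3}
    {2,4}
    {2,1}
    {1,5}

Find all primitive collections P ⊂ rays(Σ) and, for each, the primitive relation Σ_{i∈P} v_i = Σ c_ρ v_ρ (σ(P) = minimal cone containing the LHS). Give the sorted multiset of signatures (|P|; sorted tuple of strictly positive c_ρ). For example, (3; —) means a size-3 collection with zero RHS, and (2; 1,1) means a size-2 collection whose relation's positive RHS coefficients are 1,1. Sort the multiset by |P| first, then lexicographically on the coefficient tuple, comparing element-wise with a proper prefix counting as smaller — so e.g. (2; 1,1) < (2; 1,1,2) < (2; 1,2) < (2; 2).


Minimal non-faces — 5 found among 5 rays, 5 max cones:

  {2,3}:  v_{2} + v_{3} = 0  so sig = (2; —)
  {1,3}:  v_{1} + v_{3} = v_{5}  so sig = (2; 1)
  {2,5}:  v_{2} + v_{5} = v_{1}  so sig = (2; 1)
  {4,5}:  v_{4} + v_{5} = v_{2}  so sig = (2; 1)
  {1,4}:  v_{1} + v_{4} = 2·v_{2}  so sig = (2; 2)

Hence PRS(X_Σ) =
[(2; —), (2; 1), (2; 1), (2; 1), (2; 2)]


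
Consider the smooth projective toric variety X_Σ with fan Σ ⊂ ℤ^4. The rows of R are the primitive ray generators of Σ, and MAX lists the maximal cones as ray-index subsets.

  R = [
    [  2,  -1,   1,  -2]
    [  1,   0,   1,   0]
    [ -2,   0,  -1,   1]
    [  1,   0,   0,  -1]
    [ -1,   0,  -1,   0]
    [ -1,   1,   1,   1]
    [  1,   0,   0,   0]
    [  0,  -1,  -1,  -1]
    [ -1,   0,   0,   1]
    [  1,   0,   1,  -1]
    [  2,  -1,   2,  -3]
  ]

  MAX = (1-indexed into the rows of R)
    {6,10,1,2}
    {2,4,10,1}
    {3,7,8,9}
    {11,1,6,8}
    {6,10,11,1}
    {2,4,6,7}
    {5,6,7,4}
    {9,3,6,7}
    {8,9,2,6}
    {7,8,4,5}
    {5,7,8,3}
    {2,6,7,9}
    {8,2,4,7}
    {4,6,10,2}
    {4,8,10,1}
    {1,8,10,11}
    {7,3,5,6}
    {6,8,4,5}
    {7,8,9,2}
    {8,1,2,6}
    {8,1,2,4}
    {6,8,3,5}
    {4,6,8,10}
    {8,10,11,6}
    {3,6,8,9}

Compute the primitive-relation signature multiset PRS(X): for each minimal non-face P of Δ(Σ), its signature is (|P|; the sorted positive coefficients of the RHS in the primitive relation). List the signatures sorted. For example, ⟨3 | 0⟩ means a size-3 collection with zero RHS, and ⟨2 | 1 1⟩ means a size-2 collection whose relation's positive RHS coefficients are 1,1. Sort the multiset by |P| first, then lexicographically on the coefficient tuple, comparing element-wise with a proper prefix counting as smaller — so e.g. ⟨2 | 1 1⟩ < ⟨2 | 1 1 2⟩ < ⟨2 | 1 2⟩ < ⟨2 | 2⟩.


Σ has 24 primitive collections:

  {2,5}:  v_{2} + v_{5} = 0 — sig = ⟨2 | 0⟩
  {4,9}:  v_{4} + v_{9} = 0 — sig = ⟨2 | 0⟩
  {2,3}:  v_{2} + v_{3} = v_{9} — sig = ⟨2 | 1⟩
  {3,4}:  v_{3} + v_{4} = v_{5} — sig = ⟨2 | 1⟩
  {5,9}:  v_{5} + v_{9} = v_{3} — sig = ⟨2 | 1⟩
  {1,5}:  v_{1} + v_{5} = v_{8} + v_{10} — sig = ⟨2 | 1 1⟩
  {3,10}:  v_{3} + v_{10} = v_{6} + v_{8} — sig = ⟨2 | 1 1⟩
  {7,10}:  v_{7} + v_{10} = v_{2} + v_{4} — sig = ⟨2 | 1 1⟩
  {7,11}:  v_{7} + v_{11} = v_{1} + v_{10} — sig = ⟨2 | 1 1⟩
  {5,10}:  v_{5} + v_{10} = v_{4} + v_{6} + v_{8} — sig = ⟨2 | 1 1 1⟩
  {9,10}:  v_{9} + v_{10} = v_{2} + v_{6} + v_{8} — sig = ⟨2 | 1 1 1⟩
  {1,3}:  v_{1} + v_{3} = v_{2} + v_{6} + 2·v_{8} — sig = ⟨2 | 1 1 2⟩
  {1,7}:  v_{1} + v_{7} = 2·v_{2} + v_{4} + v_{8} — sig = ⟨2 | 1 1 2⟩
  {9,11}:  v_{9} + v_{11} = v_{1} + v_{2} + 2·v_{6} + 2·v_{8} — sig = ⟨2 | 1 1 2 2⟩
  {2,11}:  v_{2} + v_{11} = 2·v_{1} + v_{6} — sig = ⟨2 | 1 2⟩
  {1,9}:  v_{1} + v_{9} = 2·v_{2} + v_{6} + 2·v_{8} — sig = ⟨2 | 1 2 2⟩
  {3,11}:  v_{3} + v_{11} = v_{1} + 2·v_{6} + 2·v_{8} — sig = ⟨2 | 1 2 2⟩
  {5,11}:  v_{5} + v_{11} = v_{6} + 2·v_{8} + 2·v_{10} — sig = ⟨2 | 1 2 2⟩
  {4,11}:  v_{4} + v_{11} = v_{8} + 3·v_{10} — sig = ⟨2 | 1 3⟩
  {6,7,8}:  v_{6} + v_{7} + v_{8} = 0 — sig = ⟨3 | 0⟩
  {2,8,10}:  v_{2} + v_{8} + v_{10} = v_{1} — sig = ⟨3 | 1⟩
  {1,4,6}:  v_{1} + v_{4} + v_{6} = 2·v_{10} — sig = ⟨3 | 2⟩
  {1,6,8,10}:  v_{1} + v_{6} + v_{8} + v_{10} = v_{11} — sig = ⟨4 | 1⟩
  {2,4,6,8}:  v_{2} + v_{4} + v_{6} + v_{8} = v_{10} — sig = ⟨4 | 1⟩

so the primitive-relation signature multiset is
    ⟨2 | 0⟩
    ⟨2 | 0⟩
    ⟨2 | 1⟩
    ⟨2 | 1⟩
    ⟨2 | 1⟩
    ⟨2 | 1 1⟩
    ⟨2 | 1 1⟩
    ⟨2 | 1 1⟩
    ⟨2 | 1 1⟩
    ⟨2 | 1 1 1⟩
    ⟨2 | 1 1 1⟩
    ⟨2 | 1 1 2⟩
    ⟨2 | 1 1 2⟩
    ⟨2 | 1 1 2 2⟩
    ⟨2 | 1 2⟩
    ⟨2 | 1 2 2⟩
    ⟨2 | 1 2 2⟩
    ⟨2 | 1 2 2⟩
    ⟨2 | 1 3⟩
    ⟨3 | 0⟩
    ⟨3 | 1⟩
    ⟨3 | 2⟩
    ⟨4 | 1⟩
    ⟨4 | 1⟩


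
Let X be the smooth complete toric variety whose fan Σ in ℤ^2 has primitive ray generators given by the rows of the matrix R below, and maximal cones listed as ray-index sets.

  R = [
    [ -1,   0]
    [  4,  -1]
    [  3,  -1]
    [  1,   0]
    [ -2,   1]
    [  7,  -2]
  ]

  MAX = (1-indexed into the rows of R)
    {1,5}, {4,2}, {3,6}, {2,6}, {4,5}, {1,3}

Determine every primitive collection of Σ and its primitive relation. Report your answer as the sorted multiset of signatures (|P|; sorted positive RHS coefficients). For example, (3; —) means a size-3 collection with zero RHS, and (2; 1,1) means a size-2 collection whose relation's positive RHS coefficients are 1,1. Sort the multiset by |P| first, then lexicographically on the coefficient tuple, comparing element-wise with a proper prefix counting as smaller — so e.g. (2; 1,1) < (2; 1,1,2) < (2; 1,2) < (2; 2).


Σ has 9 primitive collections:

  • {1,4}:  v_{1} + v_{4} = 0  ⟹  sig = (2; —)
  • {1,2}:  v_{1} + v_{2} = v_{3}  ⟹  sig = (2; 1)
  • {2,3}:  v_{2} + v_{3} = v_{6}  ⟹  sig = (2; 1)
  • {3,4}:  v_{3} + v_{4} = v_{2}  ⟹  sig = (2; 1)
  • {3,5}:  v_{3} + v_{5} = v_{4}  ⟹  sig = (2; 1)
  • {5,6}:  v_{5} + v_{6} = v_{2} + v_{4}  ⟹  sig = (2; 1,1)
  • {1,6}:  v_{1} + v_{6} = 2·v_{3}  ⟹  sig = (2; 2)
  • {2,5}:  v_{2} + v_{5} = 2·v_{4}  ⟹  sig = (2; 2)
  • {4,6}:  v_{4} + v_{6} = 2·v_{2}  ⟹  sig = (2; 2)

Sorted signature multiset PRS(X):
{ (2; —),  (2; 1) ×4,  (2; 1,1),  (2; 2) ×3 }


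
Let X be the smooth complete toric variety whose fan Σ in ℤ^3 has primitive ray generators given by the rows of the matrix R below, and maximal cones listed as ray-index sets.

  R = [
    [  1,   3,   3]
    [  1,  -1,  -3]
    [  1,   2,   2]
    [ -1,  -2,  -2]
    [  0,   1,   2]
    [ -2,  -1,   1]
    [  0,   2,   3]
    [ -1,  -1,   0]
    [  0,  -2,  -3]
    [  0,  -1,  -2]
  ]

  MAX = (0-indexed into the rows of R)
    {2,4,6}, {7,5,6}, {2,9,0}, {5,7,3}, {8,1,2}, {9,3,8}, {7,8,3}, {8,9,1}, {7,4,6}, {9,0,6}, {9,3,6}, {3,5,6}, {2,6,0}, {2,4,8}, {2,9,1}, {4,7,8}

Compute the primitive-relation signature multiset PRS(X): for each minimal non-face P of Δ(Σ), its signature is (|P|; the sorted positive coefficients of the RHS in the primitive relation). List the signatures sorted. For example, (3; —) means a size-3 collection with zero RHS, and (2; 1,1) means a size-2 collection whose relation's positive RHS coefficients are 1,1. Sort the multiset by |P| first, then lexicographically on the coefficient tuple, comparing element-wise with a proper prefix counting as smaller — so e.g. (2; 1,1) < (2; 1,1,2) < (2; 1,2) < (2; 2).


Δ(Σ) — 10 vertices, 24 min non-faces:

  • {2,3}:  v_{2} + v_{3} = 0 ; sig = (2; —)
  • {4,9}:  v_{4} + v_{9} = 0 ; sig = (2; —)
  • {6,8}:  v_{6} + v_{8} = 0 ; sig = (2; —)
  • {0,7}:  v_{0} + v_{7} = v_{6} ; sig = (2; 1)
  • {1,5}:  v_{1} + v_{5} = v_{3} ; sig = (2; 1)
  • {1,7}:  v_{1} + v_{7} = v_{8} ; sig = (2; 1)
  • {2,7}:  v_{2} + v_{7} = v_{4} ; sig = (2; 1)
  • {3,4}:  v_{3} + v_{4} = v_{7} ; sig = (2; 1)
  • {7,9}:  v_{7} + v_{9} = v_{3} ; sig = (2; 1)
  • {0,3}:  v_{0} + v_{3} = v_{6} + v_{9} ; sig = (2; 1,1)
  • {0,4}:  v_{0} + v_{4} = v_{2} + v_{6} ; sig = (2; 1,1)
  • {0,8}:  v_{0} + v_{8} = v_{2} + v_{9} ; sig = (2; 1,1)
  • {1,3}:  v_{1} + v_{3} = v_{8} + v_{9} ; sig = (2; 1,1)
  • {1,4}:  v_{1} + v_{4} = v_{2} + v_{8} ; sig = (2; 1,1)
  • {1,6}:  v_{1} + v_{6} = v_{2} + v_{9} ; sig = (2; 1,1)
  • {2,5}:  v_{2} + v_{5} = v_{6} + v_{7} ; sig = (2; 1,1)
  • {5,8}:  v_{5} + v_{8} = v_{3} + v_{7} ; sig = (2; 1,1)
  • {0,5}:  v_{0} + v_{5} = v_{3} + 2·v_{6} ; sig = (2; 1,2)
  • {4,5}:  v_{4} + v_{5} = v_{6} + 2·v_{7} ; sig = (2; 1,2)
  • {5,9}:  v_{5} + v_{9} = 2·v_{3} + v_{6} ; sig = (2; 1,2)
  • {0,1}:  v_{0} + v_{1} = 2·v_{2} + 2·v_{9} ; sig = (2; 2,2)
  • {2,6,9}:  v_{2} + v_{6} + v_{9} = v_{0} ; sig = (3; 1)
  • {2,8,9}:  v_{2} + v_{8} + v_{9} = v_{1} ; sig = (3; 1)
  • {3,6,7}:  v_{3} + v_{6} + v_{7} = v_{5} ; sig = (3; 1)

Sorted signature multiset PRS(X):
[(2; —), (2; —), (2; —), (2; 1), (2; 1), (2; 1), (2; 1), (2; 1), (2; 1), (2; 1,1), (2; 1,1), (2; 1,1), (2; 1,1), (2; 1,1), (2; 1,1), (2; 1,1), (2; 1,1), (2; 1,2), (2; 1,2), (2; 1,2), (2; 2,2), (3; 1), (3; 1), (3; 1)]


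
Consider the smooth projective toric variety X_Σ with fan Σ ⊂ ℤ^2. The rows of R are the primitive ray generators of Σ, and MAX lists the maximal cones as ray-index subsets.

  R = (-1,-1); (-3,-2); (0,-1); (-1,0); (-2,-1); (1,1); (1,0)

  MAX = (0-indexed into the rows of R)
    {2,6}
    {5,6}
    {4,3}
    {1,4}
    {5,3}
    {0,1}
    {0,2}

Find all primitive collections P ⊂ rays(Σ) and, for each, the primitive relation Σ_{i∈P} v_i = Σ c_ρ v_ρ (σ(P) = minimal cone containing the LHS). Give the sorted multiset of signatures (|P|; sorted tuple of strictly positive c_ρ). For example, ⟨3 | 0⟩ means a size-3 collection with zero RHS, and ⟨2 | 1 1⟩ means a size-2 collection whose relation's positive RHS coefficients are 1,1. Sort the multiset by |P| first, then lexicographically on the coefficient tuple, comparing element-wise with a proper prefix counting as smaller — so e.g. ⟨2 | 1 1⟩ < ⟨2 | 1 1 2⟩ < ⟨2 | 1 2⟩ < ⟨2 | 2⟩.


Primitive collections (14):

  P = {0,5}:  v_{0} + v_{5} = 0 — sig = ⟨2 | 0⟩
  P = {3,6}:  v_{3} + v_{6} = 0 — sig = ⟨2 | 0⟩
  P = {0,3}:  v_{0} + v_{3} = v_{4} — sig = ⟨2 | 1⟩
  P = {0,4}:  v_{0} + v_{4} = v_{1} — sig = ⟨2 | 1⟩
  P = {0,6}:  v_{0} + v_{6} = v_{2} — sig = ⟨2 | 1⟩
  P = {1,5}:  v_{1} + v_{5} = v_{4} — sig = ⟨2 | 1⟩
  P = {2,3}:  v_{2} + v_{3} = v_{0} — sig = ⟨2 | 1⟩
  P = {2,5}:  v_{2} + v_{5} = v_{6} — sig = ⟨2 | 1⟩
  P = {4,5}:  v_{4} + v_{5} = v_{3} — sig = ⟨2 | 1⟩
  P = {4,6}:  v_{4} + v_{6} = v_{0} — sig = ⟨2 | 1⟩
  P = {1,3}:  v_{1} + v_{3} = 2·v_{4} — sig = ⟨2 | 2⟩
  P = {1,6}:  v_{1} + v_{6} = 2·v_{0} — sig = ⟨2 | 2⟩
  P = {2,4}:  v_{2} + v_{4} = 2·v_{0} — sig = ⟨2 | 2⟩
  P = {1,2}:  v_{1} + v_{2} = 3·v_{0} — sig = ⟨2 | 3⟩

Signatures (|P|; sorted positive RHS coefficients), sorted:
    ⟨2 | 0⟩
    ⟨2 | 0⟩
    ⟨2 | 1⟩
    ⟨2 | 1⟩
    ⟨2 | 1⟩
    ⟨2 | 1⟩
    ⟨2 | 1⟩
    ⟨2 | 1⟩
    ⟨2 | 1⟩
    ⟨2 | 1⟩
    ⟨2 | 2⟩
    ⟨2 | 2⟩
    ⟨2 | 2⟩
    ⟨2 | 3⟩


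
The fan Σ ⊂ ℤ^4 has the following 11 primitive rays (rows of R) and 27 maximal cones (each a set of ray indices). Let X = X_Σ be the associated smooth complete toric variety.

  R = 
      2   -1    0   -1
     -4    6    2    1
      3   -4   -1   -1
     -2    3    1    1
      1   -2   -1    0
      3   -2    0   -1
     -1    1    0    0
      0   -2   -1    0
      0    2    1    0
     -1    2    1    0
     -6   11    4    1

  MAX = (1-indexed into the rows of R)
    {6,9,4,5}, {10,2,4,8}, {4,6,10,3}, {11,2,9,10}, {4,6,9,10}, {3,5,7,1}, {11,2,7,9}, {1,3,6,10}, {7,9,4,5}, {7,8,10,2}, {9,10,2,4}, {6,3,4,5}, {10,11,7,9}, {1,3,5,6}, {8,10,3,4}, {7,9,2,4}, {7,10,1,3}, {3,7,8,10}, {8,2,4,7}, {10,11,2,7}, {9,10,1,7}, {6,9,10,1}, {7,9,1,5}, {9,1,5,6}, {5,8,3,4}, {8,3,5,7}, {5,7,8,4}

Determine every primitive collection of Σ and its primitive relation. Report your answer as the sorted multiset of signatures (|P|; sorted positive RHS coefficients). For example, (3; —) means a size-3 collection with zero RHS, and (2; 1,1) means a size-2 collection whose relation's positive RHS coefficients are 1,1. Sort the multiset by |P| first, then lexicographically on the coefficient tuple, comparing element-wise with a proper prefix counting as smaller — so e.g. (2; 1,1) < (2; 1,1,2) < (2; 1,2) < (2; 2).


20 minimal non-faces of Δ(Σ) (on 11 rays):

  P={5,10}:  v_{5} + v_{10} = 0 — sig = (2; —)
  P={8,9}:  v_{8} + v_{9} = 0 — sig = (2; —)
  P={1,4}:  v_{1} + v_{4} = v_{9} — sig = (2; 1)
  P={2,3}:  v_{2} + v_{3} = v_{10} — sig = (2; 1)
  P={3,9}:  v_{3} + v_{9} = v_{6} — sig = (2; 1)
  P={6,7}:  v_{6} + v_{7} = v_{1} — sig = (2; 1)
  P={6,8}:  v_{6} + v_{8} = v_{3} — sig = (2; 1)
  P={1,8}:  v_{1} + v_{8} = v_{3} + v_{7} — sig = (2; 1,1)
  P={2,5}:  v_{2} + v_{5} = v_{4} + v_{7} — sig = (2; 1,1)
  P={2,6}:  v_{2} + v_{6} = v_{9} + v_{10} — sig = (2; 1,1)
  P={1,2}:  v_{1} + v_{2} = v_{7} + v_{9} + v_{10} — sig = (2; 1,1,1)
  P={5,11}:  v_{5} + v_{11} = v_{2} + v_{7} + v_{9} — sig = (2; 1,1,1)
  P={8,11}:  v_{8} + v_{11} = v_{2} + v_{7} + v_{10} — sig = (2; 1,1,1)
  P={3,11}:  v_{3} + v_{11} = v_{7} + v_{9} + 2·v_{10} — sig = (2; 1,1,2)
  P={4,11}:  v_{4} + v_{11} = 2·v_{2} + v_{9} — sig = (2; 1,2)
  P={6,11}:  v_{6} + v_{11} = v_{7} + 2·v_{9} + 2·v_{10} — sig = (2; 1,2,2)
  P={1,11}:  v_{1} + v_{11} = 2·v_{7} + 2·v_{9} + 2·v_{10} — sig = (2; 2,2,2)
  P={3,4,7}:  v_{3} + v_{4} + v_{7} = 0 — sig = (3; —)
  P={4,7,10}:  v_{4} + v_{7} + v_{10} = v_{2} — sig = (3; 1)
  P={2,7,9,10}:  v_{2} + v_{7} + v_{9} + v_{10} = v_{11} — sig = (4; 1)

Signatures (|P|; sorted positive RHS coefficients), sorted:
{ (2; —) ×2,  (2; 1) ×5,  (2; 1,1) ×3,  (2; 1,1,1) ×3,  (2; 1,1,2),  (2; 1,2),  (2; 1,2,2),  (2; 2,2,2),  (3; —),  (3; 1),  (4; 1) }


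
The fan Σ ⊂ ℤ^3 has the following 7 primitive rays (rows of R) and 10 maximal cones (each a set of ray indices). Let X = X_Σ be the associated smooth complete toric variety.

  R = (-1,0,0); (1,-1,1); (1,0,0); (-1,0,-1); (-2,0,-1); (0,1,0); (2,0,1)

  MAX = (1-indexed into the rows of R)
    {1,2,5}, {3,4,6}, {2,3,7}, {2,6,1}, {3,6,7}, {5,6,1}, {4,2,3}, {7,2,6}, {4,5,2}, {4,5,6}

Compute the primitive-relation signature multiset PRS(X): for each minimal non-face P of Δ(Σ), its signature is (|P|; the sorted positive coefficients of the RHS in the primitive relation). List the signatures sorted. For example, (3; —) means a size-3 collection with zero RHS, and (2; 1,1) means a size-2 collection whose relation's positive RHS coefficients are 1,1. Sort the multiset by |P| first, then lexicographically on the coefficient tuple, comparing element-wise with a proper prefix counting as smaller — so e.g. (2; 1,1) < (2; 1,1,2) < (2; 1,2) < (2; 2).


Σ has 9 primitive collections:

  P = {1,3}:  v_{1} + v_{3} = 0  so sig = (2; —)
  P = {5,7}:  v_{5} + v_{7} = 0  so sig = (2; —)
  P = {1,4}:  v_{1} + v_{4} = v_{5}  so sig = (2; 1)
  P = {3,5}:  v_{3} + v_{5} = v_{4}  so sig = (2; 1)
  P = {4,7}:  v_{4} + v_{7} = v_{3}  so sig = (2; 1)
  P = {1,7}:  v_{1} + v_{7} = v_{2} + v_{6}  so sig = (2; 1,1)
  P = {2,4,6}:  v_{2} + v_{4} + v_{6} = 0  so sig = (3; —)
  P = {2,3,6}:  v_{2} + v_{3} + v_{6} = v_{7}  so sig = (3; 1)
  P = {2,5,6}:  v_{2} + v_{5} + v_{6} = v_{1}  so sig = (3; 1)

Sorted signature multiset PRS(X):
[(2; —), (2; —), (2; 1), (2; 1), (2; 1), (2; 1,1), (3; —), (3; 1), (3; 1)]


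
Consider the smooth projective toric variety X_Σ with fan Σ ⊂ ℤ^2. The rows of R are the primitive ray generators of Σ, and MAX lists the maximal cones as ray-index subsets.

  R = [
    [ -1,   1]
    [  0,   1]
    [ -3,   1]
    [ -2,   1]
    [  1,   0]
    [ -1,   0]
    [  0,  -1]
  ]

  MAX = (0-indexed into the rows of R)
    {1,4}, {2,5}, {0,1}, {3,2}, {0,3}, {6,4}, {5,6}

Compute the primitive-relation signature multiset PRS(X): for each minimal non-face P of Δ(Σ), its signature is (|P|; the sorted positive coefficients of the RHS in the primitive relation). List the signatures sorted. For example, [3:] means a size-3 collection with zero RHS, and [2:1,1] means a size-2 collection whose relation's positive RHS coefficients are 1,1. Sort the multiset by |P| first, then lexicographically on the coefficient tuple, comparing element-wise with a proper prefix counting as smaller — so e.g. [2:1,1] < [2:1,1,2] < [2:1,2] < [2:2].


Primitive collections (14):

  P = {1,6}:  v_{1} + v_{6} = 0  so sig = [2:]
  P = {4,5}:  v_{4} + v_{5} = 0  so sig = [2:]
  P = {0,4}:  v_{0} + v_{4} = v_{1}  so sig = [2:1]
  P = {0,5}:  v_{0} + v_{5} = v_{3}  so sig = [2:1]
  P = {0,6}:  v_{0} + v_{6} = v_{5}  so sig = [2:1]
  P = {1,5}:  v_{1} + v_{5} = v_{0}  so sig = [2:1]
  P = {2,4}:  v_{2} + v_{4} = v_{3}  so sig = [2:1]
  P = {3,4}:  v_{3} + v_{4} = v_{0}  so sig = [2:1]
  P = {3,5}:  v_{3} + v_{5} = v_{2}  so sig = [2:1]
  P = {1,2}:  v_{1} + v_{2} = v_{0} + v_{3}  so sig = [2:1,1]
  P = {0,2}:  v_{0} + v_{2} = 2·v_{3}  so sig = [2:2]
  P = {1,3}:  v_{1} + v_{3} = 2·v_{0}  so sig = [2:2]
  P = {3,6}:  v_{3} + v_{6} = 2·v_{5}  so sig = [2:2]
  P = {2,6}:  v_{2} + v_{6} = 3·v_{5}  so sig = [2:3]

Hence PRS(X_Σ) =
[[2:], [2:], [2:1], [2:1], [2:1], [2:1], [2:1], [2:1], [2:1], [2:1,1], [2:2], [2:2], [2:2], [2:3]]


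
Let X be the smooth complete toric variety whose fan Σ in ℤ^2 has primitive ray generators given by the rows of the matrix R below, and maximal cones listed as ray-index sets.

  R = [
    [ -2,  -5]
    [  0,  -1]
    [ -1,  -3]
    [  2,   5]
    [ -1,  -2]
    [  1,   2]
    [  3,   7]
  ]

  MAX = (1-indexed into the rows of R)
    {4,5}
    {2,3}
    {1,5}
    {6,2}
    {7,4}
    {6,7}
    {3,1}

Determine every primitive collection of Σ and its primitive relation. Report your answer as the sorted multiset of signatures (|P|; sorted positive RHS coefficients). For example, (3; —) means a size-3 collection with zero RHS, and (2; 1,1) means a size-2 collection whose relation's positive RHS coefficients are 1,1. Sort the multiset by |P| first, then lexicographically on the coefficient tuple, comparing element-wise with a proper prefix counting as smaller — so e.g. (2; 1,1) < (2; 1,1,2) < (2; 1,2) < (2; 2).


The 14 primitive collections of Σ (r=7, n=2):

  {1,4}:  v_{1} + v_{4} = 0 ; sig = (2; —)
  {5,6}:  v_{5} + v_{6} = 0 ; sig = (2; —)
  {1,6}:  v_{1} + v_{6} = v_{3} ; sig = (2; 1)
  {1,7}:  v_{1} + v_{7} = v_{6} ; sig = (2; 1)
  {2,5}:  v_{2} + v_{5} = v_{3} ; sig = (2; 1)
  {3,4}:  v_{3} + v_{4} = v_{6} ; sig = (2; 1)
  {3,5}:  v_{3} + v_{5} = v_{1} ; sig = (2; 1)
  {3,6}:  v_{3} + v_{6} = v_{2} ; sig = (2; 1)
  {4,6}:  v_{4} + v_{6} = v_{7} ; sig = (2; 1)
  {5,7}:  v_{5} + v_{7} = v_{4} ; sig = (2; 1)
  {1,2}:  v_{1} + v_{2} = 2·v_{3} ; sig = (2; 2)
  {2,4}:  v_{2} + v_{4} = 2·v_{6} ; sig = (2; 2)
  {3,7}:  v_{3} + v_{7} = 2·v_{6} ; sig = (2; 2)
  {2,7}:  v_{2} + v_{7} = 3·v_{6} ; sig = (2; 3)

Signatures (|P|; sorted positive RHS coefficients), sorted:
    |P|=2: 14 collections, coeffs (), (), (1), (1), (1), (1), (1), (1), (1), (1), (2), (2), (2), (3)


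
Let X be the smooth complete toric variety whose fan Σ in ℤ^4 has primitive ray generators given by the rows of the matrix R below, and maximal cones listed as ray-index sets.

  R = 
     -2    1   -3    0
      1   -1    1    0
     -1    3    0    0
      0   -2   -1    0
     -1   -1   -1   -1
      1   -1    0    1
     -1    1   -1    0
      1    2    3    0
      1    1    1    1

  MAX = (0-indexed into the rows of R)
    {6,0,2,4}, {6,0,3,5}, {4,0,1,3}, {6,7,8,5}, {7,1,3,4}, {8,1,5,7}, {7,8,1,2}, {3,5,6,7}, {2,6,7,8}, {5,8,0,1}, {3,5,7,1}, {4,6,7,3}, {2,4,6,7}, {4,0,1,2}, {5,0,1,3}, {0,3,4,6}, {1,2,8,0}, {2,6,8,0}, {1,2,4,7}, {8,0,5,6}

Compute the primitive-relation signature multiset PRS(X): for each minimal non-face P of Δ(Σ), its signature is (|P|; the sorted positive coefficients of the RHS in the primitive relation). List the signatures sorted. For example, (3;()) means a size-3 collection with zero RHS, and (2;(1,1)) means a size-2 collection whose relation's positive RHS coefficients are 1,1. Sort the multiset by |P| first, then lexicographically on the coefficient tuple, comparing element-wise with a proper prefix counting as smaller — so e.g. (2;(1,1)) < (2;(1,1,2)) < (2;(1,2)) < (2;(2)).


Primitive collections (7):

  • {1,6}:  v_{1} + v_{6} = 0 — sig = (2;())
  • {4,8}:  v_{4} + v_{8} = 0 — sig = (2;())
  • {0,7}:  v_{0} + v_{7} = v_{2} — sig = (2;(1))
  • {2,3}:  v_{2} + v_{3} = v_{6} — sig = (2;(1))
  • {3,8}:  v_{3} + v_{8} = v_{5} — sig = (2;(1))
  • {4,5}:  v_{4} + v_{5} = v_{3} — sig = (2;(1))
  • {2,5}:  v_{2} + v_{5} = v_{6} + v_{8} — sig = (2;(1,1))

Sorted signature multiset PRS(X):
[(2;()), (2;()), (2;(1)), (2;(1)), (2;(1)), (2;(1)), (2;(1,1))]


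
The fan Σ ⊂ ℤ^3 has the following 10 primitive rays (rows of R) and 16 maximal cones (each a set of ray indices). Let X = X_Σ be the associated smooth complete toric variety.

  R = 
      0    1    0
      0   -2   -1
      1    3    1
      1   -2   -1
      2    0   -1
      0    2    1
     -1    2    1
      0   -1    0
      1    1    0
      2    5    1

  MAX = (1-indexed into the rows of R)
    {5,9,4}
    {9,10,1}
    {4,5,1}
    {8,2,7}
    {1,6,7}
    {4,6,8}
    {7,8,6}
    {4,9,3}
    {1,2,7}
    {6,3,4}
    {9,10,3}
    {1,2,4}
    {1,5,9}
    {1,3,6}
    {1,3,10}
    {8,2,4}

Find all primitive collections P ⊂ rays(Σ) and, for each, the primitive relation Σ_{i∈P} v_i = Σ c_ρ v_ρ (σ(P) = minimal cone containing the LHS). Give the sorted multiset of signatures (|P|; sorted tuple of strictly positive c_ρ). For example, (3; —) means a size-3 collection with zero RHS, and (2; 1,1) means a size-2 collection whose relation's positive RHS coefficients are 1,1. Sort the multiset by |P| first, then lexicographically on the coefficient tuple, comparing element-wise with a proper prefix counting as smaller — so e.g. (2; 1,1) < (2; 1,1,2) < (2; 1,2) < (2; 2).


The 25 primitive collections of Σ (r=10, n=3):

  P = {1,8}:  v_{1} + v_{8} = 0  →  sig = (2; —)
  P = {2,6}:  v_{2} + v_{6} = 0  →  sig = (2; —)
  P = {4,7}:  v_{4} + v_{7} = 0  →  sig = (2; —)
  P = {2,3}:  v_{2} + v_{3} = v_{9}  →  sig = (2; 1)
  P = {6,9}:  v_{6} + v_{9} = v_{3}  →  sig = (2; 1)
  P = {2,9}:  v_{2} + v_{9} = v_{1} + v_{4}  →  sig = (2; 1,1)
  P = {5,7}:  v_{5} + v_{7} = v_{1} + v_{9}  →  sig = (2; 1,1)
  P = {5,8}:  v_{5} + v_{8} = v_{4} + v_{9}  →  sig = (2; 1,1)
  P = {7,9}:  v_{7} + v_{9} = v_{1} + v_{6}  →  sig = (2; 1,1)
  P = {8,9}:  v_{8} + v_{9} = v_{4} + v_{6}  →  sig = (2; 1,1)
  P = {8,10}:  v_{8} + v_{10} = v_{3} + v_{9}  →  sig = (2; 1,1)
  P = {7,10}:  v_{7} + v_{10} = 2·v_{1} + v_{3} + v_{6}  →  sig = (2; 1,1,2)
  P = {2,10}:  v_{2} + v_{10} = v_{1} + 2·v_{9}  →  sig = (2; 1,2)
  P = {3,7}:  v_{3} + v_{7} = v_{1} + 2·v_{6}  →  sig = (2; 1,2)
  P = {3,8}:  v_{3} + v_{8} = v_{4} + 2·v_{6}  →  sig = (2; 1,2)
  P = {6,10}:  v_{6} + v_{10} = v_{1} + 2·v_{3}  →  sig = (2; 1,2)
  P = {5,10}:  v_{5} + v_{10} = v_{1} + 4·v_{9}  →  sig = (2; 1,4)
  P = {5,6}:  v_{5} + v_{6} = 2·v_{9}  →  sig = (2; 2)
  P = {2,5}:  v_{2} + v_{5} = 2·v_{1} + 2·v_{4}  →  sig = (2; 2,2)
  P = {3,5}:  v_{3} + v_{5} = 3·v_{9}  →  sig = (2; 3)
  P = {4,10}:  v_{4} + v_{10} = 3·v_{9}  →  sig = (2; 3)
  P = {1,3,9}:  v_{1} + v_{3} + v_{9} = v_{10}  →  sig = (3; 1)
  P = {1,4,6}:  v_{1} + v_{4} + v_{6} = v_{9}  →  sig = (3; 1)
  P = {1,4,9}:  v_{1} + v_{4} + v_{9} = v_{5}  →  sig = (3; 1)
  P = {1,3,4}:  v_{1} + v_{3} + v_{4} = 2·v_{9}  →  sig = (3; 2)

Sorted signature multiset PRS(X):
    |P|=2: 21 collections, coeffs (), (), (), (1), (1), (1,1), (1,1), (1,1), (1,1), (1,1), (1,1), (1,1,2), (1,2), (1,2), (1,2), (1,2), (1,4), (2), (2,2), (3), (3)
    |P|=3: 4 collections, coeffs (1), (1), (1), (2)
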